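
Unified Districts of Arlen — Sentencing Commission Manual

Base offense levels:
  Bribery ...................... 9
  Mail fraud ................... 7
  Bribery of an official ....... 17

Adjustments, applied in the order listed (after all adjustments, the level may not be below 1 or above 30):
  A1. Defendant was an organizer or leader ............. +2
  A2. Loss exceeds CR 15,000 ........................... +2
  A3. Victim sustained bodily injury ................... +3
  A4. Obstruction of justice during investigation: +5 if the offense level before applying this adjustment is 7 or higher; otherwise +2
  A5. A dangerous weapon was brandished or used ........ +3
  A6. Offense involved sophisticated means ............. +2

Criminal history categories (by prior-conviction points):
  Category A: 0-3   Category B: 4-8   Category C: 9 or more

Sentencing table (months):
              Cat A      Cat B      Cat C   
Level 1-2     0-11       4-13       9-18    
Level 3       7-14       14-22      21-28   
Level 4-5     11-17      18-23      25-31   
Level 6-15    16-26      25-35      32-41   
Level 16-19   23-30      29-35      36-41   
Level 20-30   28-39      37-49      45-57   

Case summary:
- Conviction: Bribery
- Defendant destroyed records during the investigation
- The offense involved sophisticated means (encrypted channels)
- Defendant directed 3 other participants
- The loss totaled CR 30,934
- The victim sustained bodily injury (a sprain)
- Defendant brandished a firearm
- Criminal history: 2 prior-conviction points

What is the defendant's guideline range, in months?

Base offense level for bribery: 9.
A1 applies: 9 + 2 = 11.
A2 applies: 11 + 2 = 13.
A3 applies: 13 + 3 = 16.
A4 applies (level before this adjustment is 16 ≥ 7, so +5): 16 + 5 = 21.
A5 applies: 21 + 3 = 24.
A6 applies: 24 + 2 = 26.
Final offense level: 26.
Criminal history: 2 prior points → Category A (0-3).
Level 26 falls in the 20-30 band.
Grid: Level 20-30 × Category A = 28-39 months.

28-39 months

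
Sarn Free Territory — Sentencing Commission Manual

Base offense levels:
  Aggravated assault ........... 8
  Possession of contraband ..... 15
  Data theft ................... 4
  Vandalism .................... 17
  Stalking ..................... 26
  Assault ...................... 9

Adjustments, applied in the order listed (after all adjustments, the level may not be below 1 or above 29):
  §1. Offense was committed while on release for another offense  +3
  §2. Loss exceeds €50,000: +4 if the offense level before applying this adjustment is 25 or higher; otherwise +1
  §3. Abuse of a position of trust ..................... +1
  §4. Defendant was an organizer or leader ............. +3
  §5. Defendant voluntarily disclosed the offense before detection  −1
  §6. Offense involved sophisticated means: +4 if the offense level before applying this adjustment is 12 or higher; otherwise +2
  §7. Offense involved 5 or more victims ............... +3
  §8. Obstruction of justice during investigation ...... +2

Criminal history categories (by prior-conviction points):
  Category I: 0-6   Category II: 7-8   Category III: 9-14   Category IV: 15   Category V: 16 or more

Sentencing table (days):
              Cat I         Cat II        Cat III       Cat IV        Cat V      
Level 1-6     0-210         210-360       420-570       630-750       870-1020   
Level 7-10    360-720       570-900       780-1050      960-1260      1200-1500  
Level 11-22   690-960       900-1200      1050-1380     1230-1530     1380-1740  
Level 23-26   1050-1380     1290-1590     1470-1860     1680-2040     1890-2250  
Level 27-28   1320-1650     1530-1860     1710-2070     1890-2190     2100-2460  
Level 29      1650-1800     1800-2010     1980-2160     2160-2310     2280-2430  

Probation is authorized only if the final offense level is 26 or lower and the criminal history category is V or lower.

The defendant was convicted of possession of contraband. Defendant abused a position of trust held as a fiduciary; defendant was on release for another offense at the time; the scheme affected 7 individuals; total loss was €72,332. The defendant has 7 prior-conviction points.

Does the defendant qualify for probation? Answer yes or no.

Base offense level for possession of contraband: 15.
§1 applies: 15 + 3 = 18.
§2 applies (level before this adjustment is 18 < 25, so +1): 18 + 1 = 19.
§3 applies: 19 + 1 = 20.
§4 does not apply.
§5 does not apply.
§6 does not apply.
§7 applies: 20 + 3 = 23.
Final offense level: 23.
Criminal history: 7 prior points → Category II (7-8).
Level 23 falls in the 23-26 band.
Grid: Level 23-26 × Category II = 1290-1590 days.
Probation check: level 23 ≤ 26 and category II ≤ V → eligible.

Yes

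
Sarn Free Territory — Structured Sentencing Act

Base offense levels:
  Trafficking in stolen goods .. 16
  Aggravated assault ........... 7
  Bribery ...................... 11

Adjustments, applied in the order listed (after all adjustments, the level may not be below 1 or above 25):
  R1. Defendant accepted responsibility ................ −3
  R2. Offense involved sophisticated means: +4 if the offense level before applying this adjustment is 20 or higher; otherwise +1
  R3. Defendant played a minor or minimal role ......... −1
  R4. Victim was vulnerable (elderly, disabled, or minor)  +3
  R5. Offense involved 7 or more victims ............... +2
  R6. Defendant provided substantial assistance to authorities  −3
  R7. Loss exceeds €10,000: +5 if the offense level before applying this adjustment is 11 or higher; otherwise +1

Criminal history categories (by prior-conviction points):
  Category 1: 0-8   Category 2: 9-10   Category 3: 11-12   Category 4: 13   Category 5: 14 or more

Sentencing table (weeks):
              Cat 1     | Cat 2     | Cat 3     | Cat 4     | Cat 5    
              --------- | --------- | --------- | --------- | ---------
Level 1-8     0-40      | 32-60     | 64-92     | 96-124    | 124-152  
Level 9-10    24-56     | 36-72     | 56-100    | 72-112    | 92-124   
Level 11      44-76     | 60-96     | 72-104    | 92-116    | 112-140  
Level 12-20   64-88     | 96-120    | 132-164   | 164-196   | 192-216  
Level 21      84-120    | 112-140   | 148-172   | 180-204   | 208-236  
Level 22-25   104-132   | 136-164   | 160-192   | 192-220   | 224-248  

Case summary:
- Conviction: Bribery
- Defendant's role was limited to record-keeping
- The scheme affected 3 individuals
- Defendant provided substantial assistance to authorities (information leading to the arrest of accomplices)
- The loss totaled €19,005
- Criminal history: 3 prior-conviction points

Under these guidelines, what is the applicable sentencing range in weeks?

0-40 weeks

Base offense level for bribery: 11.
R1 does not apply.
R2 does not apply.
R3 applies: 11 − 1 = 10.
R4 does not apply.
R6 applies: 10 − 3 = 7.
R7 applies (level before this adjustment is 7 < 11, so +1): 7 + 1 = 8.
Final offense level: 8.
Criminal history: 3 prior points → Category 1 (0-8).
Level 8 falls in the 1-8 band.
Grid: Level 1-8 × Category 1 = 0-40 weeks.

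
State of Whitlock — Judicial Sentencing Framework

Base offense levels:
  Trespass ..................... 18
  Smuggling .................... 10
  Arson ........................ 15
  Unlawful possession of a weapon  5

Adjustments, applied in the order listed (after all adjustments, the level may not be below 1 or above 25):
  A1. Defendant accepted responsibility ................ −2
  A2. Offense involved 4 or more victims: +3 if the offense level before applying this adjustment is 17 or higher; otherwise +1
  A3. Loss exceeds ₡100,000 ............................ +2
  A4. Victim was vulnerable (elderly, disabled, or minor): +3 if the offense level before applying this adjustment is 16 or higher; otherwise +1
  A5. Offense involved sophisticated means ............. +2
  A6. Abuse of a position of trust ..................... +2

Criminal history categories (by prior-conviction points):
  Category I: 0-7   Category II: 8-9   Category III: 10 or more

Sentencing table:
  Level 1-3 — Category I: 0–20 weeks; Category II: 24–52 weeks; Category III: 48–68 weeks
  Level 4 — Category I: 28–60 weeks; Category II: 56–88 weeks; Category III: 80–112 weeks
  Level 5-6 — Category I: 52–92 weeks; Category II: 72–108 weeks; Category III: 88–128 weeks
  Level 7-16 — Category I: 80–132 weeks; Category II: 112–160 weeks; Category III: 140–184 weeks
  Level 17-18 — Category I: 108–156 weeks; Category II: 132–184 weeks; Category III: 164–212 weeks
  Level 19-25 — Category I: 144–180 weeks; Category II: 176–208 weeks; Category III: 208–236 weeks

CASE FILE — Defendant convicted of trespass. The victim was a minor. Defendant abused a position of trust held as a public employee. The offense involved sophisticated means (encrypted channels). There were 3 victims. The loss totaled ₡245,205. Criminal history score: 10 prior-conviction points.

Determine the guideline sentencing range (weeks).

Base offense level for trespass: 18.
A3 applies: 18 + 2 = 20.
A4 applies (level before this adjustment is 20 ≥ 16, so +3): 20 + 3 = 23.
A5 applies: 23 + 2 = 25.
A6 applies: 25 + 2 = 27.
Level 27 exceeds the maximum of 25; capped at 25.
Final offense level: 25.
Criminal history: 10 prior points → Category III (10+).
Level 25 falls in the 19-25 band.
Grid: Level 19-25 × Category III = 208-236 weeks.

208-236 weeks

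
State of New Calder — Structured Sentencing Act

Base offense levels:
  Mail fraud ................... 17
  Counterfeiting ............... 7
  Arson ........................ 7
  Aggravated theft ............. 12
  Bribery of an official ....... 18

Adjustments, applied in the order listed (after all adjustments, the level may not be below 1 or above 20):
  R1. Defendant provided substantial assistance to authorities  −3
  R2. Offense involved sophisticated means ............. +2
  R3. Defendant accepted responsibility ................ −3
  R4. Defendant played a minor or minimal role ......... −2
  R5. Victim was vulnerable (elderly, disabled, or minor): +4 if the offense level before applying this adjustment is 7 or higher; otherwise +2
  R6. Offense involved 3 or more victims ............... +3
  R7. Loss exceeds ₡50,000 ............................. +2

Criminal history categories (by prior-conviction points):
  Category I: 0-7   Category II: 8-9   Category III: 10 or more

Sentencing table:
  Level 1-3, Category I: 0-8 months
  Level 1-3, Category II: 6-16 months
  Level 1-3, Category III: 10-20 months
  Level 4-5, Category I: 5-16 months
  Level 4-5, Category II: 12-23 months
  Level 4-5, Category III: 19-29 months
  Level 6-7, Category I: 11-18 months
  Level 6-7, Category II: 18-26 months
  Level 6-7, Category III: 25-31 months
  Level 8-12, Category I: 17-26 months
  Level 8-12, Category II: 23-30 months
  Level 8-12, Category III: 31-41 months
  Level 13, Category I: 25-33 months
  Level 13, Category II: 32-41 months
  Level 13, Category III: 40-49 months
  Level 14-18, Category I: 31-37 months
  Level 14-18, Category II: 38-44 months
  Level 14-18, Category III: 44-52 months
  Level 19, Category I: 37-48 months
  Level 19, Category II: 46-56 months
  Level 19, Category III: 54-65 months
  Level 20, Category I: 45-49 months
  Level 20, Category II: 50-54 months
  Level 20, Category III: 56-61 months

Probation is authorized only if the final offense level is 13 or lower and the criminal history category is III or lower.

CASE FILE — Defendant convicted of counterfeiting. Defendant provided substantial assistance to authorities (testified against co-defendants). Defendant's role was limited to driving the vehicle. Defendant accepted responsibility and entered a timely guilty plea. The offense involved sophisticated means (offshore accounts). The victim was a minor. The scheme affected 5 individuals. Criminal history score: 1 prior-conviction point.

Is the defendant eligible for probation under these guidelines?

Yes

Base offense level for counterfeiting: 7.
R1 applies: 7 − 3 = 4.
R2 applies: 4 + 2 = 6.
R3 applies: 6 − 3 = 3.
R4 applies: 3 − 2 = 1.
R5 applies (level before this adjustment is 1 < 7, so +2): 1 + 2 = 3.
R6 applies: 3 + 3 = 6.
Final offense level: 6.
Criminal history: 1 prior point → Category I (0-7).
Level 6 falls in the 6-7 band.
Grid: Level 6-7 × Category I = 11-18 months.
Probation check: level 6 ≤ 13 and category I ≤ III → eligible.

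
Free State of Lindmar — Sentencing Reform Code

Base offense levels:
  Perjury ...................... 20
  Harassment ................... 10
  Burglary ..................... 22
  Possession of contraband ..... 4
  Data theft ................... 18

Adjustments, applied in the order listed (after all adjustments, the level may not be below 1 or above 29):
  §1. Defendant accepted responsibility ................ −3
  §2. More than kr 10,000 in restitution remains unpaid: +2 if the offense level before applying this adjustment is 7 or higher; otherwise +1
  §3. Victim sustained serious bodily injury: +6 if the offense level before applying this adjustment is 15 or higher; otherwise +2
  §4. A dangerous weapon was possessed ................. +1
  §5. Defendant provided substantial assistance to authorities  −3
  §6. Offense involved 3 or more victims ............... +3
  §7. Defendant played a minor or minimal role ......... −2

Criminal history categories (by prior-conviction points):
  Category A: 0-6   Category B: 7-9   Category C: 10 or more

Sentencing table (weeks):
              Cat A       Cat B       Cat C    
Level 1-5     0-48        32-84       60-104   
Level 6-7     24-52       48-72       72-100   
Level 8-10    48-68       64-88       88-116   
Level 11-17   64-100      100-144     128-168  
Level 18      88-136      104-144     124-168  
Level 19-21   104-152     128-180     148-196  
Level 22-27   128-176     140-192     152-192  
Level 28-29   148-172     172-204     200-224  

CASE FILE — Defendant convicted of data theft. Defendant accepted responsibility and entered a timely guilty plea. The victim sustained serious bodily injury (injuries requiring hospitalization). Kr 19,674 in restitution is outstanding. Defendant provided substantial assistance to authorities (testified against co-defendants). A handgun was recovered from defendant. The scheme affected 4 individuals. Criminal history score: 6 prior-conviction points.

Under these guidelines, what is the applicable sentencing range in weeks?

128-176 weeks

Base offense level for data theft: 18.
§1 applies: 18 − 3 = 15.
§2 applies (level before this adjustment is 15 ≥ 7, so +2): 15 + 2 = 17.
§3 applies (level before this adjustment is 17 ≥ 15, so +6): 17 + 6 = 23.
§4 applies: 23 + 1 = 24.
§5 applies: 24 − 3 = 21.
§6 applies: 21 + 3 = 24.
Final offense level: 24.
Criminal history: 6 prior points → Category A (0-6).
Level 24 falls in the 22-27 band.
Grid: Level 22-27 × Category A = 128-176 weeks.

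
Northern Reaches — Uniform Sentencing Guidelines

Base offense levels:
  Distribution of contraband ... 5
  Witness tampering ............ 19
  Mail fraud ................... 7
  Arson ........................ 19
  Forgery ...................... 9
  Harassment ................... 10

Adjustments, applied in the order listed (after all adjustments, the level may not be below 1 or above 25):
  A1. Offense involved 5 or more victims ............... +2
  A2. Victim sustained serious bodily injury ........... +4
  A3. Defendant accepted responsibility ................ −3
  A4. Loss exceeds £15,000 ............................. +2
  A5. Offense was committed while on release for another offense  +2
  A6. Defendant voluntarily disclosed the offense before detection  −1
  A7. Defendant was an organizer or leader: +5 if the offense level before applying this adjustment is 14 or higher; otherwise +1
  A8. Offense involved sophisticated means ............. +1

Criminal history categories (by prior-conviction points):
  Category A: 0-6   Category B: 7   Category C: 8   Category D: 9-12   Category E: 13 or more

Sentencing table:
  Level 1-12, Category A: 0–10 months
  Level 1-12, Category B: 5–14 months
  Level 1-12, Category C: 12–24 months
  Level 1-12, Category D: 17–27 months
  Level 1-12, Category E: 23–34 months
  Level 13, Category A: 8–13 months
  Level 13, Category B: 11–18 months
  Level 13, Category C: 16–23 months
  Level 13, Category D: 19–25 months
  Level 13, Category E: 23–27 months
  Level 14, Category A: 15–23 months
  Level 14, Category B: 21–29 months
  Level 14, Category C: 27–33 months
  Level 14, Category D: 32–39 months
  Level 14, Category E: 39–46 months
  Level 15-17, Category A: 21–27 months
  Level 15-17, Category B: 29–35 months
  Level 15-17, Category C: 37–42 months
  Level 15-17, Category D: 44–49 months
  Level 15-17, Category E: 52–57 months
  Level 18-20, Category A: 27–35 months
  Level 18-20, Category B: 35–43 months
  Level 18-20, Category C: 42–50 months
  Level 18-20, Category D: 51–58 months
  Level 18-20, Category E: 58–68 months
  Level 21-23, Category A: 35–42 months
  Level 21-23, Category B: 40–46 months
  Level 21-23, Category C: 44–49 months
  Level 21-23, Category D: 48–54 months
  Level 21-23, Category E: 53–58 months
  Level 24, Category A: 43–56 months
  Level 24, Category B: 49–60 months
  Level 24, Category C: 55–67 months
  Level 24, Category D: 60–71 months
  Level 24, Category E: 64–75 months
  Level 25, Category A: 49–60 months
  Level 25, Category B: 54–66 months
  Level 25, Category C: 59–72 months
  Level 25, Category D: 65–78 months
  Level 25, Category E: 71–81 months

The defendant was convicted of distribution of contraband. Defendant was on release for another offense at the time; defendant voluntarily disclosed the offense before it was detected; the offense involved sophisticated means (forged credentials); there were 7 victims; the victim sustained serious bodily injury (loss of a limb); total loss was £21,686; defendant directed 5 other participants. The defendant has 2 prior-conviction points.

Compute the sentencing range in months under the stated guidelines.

27-35 months

Base offense level for distribution of contraband: 5.
A1 applies: 5 + 2 = 7.
A2 applies: 7 + 4 = 11.
A3 does not apply.
A4 applies: 11 + 2 = 13.
A5 applies: 13 + 2 = 15.
A6 applies: 15 − 1 = 14.
A7 applies (level before this adjustment is 14 ≥ 14, so +5): 14 + 5 = 19.
A8 applies: 19 + 1 = 20.
Final offense level: 20.
Criminal history: 2 prior points → Category A (0-6).
Level 20 falls in the 18-20 band.
Grid: Level 18-20 × Category A = 27-35 months.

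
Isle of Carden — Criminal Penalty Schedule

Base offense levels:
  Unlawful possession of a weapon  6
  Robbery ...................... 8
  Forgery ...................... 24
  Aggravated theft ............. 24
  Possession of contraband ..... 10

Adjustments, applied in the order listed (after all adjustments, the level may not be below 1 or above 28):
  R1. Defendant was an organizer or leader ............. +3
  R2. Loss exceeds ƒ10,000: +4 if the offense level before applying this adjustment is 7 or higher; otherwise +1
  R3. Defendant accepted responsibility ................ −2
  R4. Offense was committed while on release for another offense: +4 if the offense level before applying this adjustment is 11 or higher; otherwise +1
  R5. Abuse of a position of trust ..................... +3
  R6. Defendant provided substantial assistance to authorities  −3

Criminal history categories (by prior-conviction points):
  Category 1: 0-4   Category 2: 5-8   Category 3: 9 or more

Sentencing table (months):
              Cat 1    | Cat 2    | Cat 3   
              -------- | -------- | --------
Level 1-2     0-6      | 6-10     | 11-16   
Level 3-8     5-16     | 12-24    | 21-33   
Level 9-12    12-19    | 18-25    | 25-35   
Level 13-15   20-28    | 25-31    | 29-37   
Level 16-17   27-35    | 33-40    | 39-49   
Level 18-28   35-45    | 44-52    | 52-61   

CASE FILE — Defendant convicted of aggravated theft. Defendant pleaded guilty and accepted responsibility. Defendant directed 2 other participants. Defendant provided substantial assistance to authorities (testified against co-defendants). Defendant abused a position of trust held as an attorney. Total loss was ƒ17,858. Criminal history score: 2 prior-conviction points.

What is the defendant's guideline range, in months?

Base offense level for aggravated theft: 24.
R1 applies: 24 + 3 = 27.
R2 applies (level before this adjustment is 27 ≥ 7, so +4): 27 + 4 = 31.
R3 applies: 31 − 2 = 29.
R5 applies: 29 + 3 = 32.
R6 applies: 32 − 3 = 29.
Level 29 exceeds the maximum of 28; capped at 28.
Final offense level: 28.
Criminal history: 2 prior points → Category 1 (0-4).
Level 28 falls in the 18-28 band.
Grid: Level 18-28 × Category 1 = 35-45 months.

35-45 months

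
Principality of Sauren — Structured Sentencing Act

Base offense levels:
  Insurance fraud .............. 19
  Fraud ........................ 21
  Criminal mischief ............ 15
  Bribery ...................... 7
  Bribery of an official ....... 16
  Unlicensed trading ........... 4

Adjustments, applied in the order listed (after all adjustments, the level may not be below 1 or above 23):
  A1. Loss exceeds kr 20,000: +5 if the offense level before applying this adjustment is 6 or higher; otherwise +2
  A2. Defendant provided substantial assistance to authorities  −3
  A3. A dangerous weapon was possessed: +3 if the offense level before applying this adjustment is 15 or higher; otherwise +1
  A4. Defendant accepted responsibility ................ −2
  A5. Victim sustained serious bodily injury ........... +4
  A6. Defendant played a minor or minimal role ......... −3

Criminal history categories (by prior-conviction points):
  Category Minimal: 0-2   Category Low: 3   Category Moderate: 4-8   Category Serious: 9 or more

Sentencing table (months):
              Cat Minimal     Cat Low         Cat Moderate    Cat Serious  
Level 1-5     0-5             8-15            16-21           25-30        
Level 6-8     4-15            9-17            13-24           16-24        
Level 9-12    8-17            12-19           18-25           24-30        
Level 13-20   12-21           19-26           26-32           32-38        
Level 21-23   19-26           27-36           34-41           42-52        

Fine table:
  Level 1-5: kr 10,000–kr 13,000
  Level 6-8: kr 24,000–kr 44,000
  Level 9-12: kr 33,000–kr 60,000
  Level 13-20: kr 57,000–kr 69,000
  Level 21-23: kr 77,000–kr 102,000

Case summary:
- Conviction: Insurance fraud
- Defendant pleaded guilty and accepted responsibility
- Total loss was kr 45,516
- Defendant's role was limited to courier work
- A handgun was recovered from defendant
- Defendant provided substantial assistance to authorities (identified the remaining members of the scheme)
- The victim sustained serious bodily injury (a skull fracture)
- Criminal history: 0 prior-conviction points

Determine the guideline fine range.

Base offense level for insurance fraud: 19.
A1 applies (level before this adjustment is 19 ≥ 6, so +5): 19 + 5 = 24.
A2 applies: 24 − 3 = 21.
A3 applies (level before this adjustment is 21 ≥ 15, so +3): 21 + 3 = 24.
A4 applies: 24 − 2 = 22.
A5 applies: 22 + 4 = 26.
A6 applies: 26 − 3 = 23.
Final offense level: 23.
Level 23 falls in the 21-23 band.
Fine table: Level 21-23 → kr 77,000–kr 102,000.

kr 77,000–kr 102,000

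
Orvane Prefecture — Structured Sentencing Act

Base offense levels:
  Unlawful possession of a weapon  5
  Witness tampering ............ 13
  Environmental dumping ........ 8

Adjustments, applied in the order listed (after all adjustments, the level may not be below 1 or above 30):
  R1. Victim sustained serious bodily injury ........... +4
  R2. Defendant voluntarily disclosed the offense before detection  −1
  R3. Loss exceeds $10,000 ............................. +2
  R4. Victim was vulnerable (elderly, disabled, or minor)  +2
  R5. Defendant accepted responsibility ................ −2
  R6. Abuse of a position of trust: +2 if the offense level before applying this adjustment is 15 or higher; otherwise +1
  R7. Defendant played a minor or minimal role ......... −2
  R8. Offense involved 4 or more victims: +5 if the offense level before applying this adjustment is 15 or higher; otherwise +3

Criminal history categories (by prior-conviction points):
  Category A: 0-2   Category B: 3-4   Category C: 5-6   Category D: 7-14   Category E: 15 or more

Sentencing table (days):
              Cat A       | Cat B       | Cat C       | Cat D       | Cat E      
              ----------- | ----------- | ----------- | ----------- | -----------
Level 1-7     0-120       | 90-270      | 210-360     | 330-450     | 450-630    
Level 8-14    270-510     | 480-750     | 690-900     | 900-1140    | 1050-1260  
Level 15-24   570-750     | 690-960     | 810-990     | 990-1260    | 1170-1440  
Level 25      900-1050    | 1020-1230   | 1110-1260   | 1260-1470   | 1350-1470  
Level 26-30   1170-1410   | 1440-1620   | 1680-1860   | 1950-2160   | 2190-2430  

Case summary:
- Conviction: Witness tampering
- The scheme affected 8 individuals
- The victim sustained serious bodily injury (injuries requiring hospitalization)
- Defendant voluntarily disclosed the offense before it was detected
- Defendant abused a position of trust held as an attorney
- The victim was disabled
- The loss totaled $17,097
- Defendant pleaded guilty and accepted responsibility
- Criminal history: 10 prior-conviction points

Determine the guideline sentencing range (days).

1260-1470 days

Base offense level for witness tampering: 13.
R1 applies: 13 + 4 = 17.
R2 applies: 17 − 1 = 16.
R3 applies: 16 + 2 = 18.
R4 applies: 18 + 2 = 20.
R5 applies: 20 − 2 = 18.
R6 applies (level before this adjustment is 18 ≥ 15, so +2): 18 + 2 = 20.
R8 applies (level before this adjustment is 20 ≥ 15, so +5): 20 + 5 = 25.
Final offense level: 25.
Criminal history: 10 prior points → Category D (7-14).
Level 25 falls in the 25 band.
Grid: Level 25 × Category D = 1260-1470 days.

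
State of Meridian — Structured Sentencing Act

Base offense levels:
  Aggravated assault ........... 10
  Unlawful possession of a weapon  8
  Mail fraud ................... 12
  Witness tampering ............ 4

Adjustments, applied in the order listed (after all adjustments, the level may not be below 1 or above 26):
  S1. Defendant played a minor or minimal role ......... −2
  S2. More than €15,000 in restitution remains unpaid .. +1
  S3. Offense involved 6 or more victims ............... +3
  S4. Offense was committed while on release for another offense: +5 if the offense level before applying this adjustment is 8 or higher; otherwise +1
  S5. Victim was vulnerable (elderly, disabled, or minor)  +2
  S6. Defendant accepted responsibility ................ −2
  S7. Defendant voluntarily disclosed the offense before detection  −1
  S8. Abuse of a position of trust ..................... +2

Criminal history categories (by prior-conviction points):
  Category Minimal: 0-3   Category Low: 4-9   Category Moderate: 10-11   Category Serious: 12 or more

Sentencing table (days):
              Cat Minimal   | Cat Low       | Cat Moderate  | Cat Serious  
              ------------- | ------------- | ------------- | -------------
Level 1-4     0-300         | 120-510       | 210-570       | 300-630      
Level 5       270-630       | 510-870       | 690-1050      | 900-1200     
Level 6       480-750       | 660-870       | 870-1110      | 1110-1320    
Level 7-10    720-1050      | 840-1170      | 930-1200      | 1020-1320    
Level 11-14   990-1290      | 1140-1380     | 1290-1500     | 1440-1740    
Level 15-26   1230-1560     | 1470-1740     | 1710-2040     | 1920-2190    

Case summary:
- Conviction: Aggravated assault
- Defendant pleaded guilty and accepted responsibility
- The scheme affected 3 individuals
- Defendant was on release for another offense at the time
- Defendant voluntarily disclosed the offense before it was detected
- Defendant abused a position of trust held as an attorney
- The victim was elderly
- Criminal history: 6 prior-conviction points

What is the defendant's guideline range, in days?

Base offense level for aggravated assault: 10.
S3 does not apply.
S4 applies (level before this adjustment is 10 ≥ 8, so +5): 10 + 5 = 15.
S5 applies: 15 + 2 = 17.
S6 applies: 17 − 2 = 15.
S7 applies: 15 − 1 = 14.
S8 applies: 14 + 2 = 16.
Final offense level: 16.
Criminal history: 6 prior points → Category Low (4-9).
Level 16 falls in the 15-26 band.
Grid: Level 15-26 × Category Low = 1470-1740 days.

1470-1740 days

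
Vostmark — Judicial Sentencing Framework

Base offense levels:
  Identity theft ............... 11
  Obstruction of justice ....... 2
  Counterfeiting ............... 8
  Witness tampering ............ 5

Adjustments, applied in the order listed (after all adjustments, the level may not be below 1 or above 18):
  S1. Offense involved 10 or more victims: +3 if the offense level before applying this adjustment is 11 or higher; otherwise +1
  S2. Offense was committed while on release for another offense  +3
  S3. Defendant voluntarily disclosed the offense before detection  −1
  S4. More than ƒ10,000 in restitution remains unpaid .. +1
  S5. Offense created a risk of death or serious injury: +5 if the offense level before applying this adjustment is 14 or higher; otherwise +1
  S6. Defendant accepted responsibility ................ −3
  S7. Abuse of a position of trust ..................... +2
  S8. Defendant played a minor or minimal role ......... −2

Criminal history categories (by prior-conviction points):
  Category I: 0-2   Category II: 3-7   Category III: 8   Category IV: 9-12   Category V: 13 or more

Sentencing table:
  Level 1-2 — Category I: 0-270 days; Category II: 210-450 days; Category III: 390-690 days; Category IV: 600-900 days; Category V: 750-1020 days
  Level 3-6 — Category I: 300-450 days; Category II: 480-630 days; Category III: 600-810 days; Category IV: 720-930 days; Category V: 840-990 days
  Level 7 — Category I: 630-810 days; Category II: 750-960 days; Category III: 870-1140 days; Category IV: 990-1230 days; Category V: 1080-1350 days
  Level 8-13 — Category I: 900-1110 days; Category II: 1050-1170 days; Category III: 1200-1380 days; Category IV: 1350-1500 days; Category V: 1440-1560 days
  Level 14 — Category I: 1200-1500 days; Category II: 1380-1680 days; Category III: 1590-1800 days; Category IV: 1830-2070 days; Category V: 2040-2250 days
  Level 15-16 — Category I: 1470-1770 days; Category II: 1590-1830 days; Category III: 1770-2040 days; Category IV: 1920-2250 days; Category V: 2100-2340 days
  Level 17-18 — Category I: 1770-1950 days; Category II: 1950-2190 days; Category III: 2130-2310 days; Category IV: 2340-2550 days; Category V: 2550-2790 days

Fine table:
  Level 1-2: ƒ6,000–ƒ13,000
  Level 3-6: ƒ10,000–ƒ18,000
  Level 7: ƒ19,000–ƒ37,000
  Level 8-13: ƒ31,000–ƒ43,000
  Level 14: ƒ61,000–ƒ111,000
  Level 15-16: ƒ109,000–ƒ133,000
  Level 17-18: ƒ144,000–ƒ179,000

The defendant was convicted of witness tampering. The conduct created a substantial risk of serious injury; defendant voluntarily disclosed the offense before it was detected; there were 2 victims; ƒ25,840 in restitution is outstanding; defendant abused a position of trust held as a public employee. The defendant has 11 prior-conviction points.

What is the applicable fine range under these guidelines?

ƒ31,000–ƒ43,000

Base offense level for witness tampering: 5.
S2 does not apply.
S3 applies: 5 − 1 = 4.
S4 applies: 4 + 1 = 5.
S5 applies (level before this adjustment is 5 < 14, so +1): 5 + 1 = 6.
S6 does not apply.
S7 applies: 6 + 2 = 8.
Final offense level: 8.
Level 8 falls in the 8-13 band.
Fine table: Level 8-13 → ƒ31,000–ƒ43,000.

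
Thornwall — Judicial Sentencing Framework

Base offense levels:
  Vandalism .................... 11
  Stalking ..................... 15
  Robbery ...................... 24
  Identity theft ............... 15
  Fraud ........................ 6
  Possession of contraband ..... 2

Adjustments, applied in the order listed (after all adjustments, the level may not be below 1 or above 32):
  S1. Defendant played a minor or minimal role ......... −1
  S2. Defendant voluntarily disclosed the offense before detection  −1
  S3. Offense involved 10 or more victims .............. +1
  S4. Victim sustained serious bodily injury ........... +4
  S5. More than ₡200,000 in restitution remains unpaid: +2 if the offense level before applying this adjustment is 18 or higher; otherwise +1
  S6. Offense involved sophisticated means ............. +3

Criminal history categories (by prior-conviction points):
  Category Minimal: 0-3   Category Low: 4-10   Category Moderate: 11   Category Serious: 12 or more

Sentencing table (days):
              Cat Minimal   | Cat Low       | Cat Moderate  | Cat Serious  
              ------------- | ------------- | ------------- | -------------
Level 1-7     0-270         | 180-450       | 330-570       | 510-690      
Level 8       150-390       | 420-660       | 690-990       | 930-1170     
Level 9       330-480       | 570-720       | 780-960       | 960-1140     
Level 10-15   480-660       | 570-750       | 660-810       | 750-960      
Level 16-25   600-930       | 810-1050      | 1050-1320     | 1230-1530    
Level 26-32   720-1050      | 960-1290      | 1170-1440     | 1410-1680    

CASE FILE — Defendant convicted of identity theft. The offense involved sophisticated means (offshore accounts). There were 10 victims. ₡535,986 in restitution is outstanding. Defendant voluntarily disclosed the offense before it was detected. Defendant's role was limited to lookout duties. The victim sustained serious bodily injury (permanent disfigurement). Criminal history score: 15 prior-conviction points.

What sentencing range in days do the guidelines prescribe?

Base offense level for identity theft: 15.
S1 applies: 15 − 1 = 14.
S2 applies: 14 − 1 = 13.
S3 applies: 13 + 1 = 14.
S4 applies: 14 + 4 = 18.
S5 applies (level before this adjustment is 18 ≥ 18, so +2): 18 + 2 = 20.
S6 applies: 20 + 3 = 23.
Final offense level: 23.
Criminal history: 15 prior points → Category Serious (12+).
Level 23 falls in the 16-25 band.
Grid: Level 16-25 × Category Serious = 1230-1530 days.

1230-1530 days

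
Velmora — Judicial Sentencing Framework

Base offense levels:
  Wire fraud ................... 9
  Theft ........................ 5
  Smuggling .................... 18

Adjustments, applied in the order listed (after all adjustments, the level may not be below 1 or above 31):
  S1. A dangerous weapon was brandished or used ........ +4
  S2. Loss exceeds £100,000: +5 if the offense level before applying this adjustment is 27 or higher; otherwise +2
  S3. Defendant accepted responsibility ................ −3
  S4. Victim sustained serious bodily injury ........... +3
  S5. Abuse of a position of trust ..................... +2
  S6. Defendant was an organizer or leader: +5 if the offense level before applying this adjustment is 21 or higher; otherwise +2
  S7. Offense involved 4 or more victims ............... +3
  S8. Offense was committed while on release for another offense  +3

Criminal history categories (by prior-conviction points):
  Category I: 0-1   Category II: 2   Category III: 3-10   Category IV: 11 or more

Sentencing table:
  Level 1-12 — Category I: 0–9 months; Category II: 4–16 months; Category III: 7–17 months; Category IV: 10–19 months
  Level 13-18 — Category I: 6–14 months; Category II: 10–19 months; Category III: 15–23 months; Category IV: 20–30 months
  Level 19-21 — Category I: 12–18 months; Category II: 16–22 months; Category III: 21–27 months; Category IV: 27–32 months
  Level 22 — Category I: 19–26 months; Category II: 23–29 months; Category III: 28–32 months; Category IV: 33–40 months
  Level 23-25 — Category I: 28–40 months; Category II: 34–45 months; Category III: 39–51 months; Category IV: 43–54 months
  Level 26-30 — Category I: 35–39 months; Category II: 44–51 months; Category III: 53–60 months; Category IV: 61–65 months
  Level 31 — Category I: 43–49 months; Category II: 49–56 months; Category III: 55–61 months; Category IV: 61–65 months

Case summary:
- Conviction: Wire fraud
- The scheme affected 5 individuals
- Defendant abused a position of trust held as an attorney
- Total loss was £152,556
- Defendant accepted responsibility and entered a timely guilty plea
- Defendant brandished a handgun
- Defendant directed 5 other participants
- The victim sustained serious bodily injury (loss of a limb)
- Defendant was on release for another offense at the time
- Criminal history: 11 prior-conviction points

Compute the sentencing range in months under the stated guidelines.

Base offense level for wire fraud: 9.
S1 applies: 9 + 4 = 13.
S2 applies (level before this adjustment is 13 < 27, so +2): 13 + 2 = 15.
S3 applies: 15 − 3 = 12.
S4 applies: 12 + 3 = 15.
S5 applies: 15 + 2 = 17.
S6 applies (level before this adjustment is 17 < 21, so +2): 17 + 2 = 19.
S7 applies: 19 + 3 = 22.
S8 applies: 22 + 3 = 25.
Final offense level: 25.
Criminal history: 11 prior points → Category IV (11+).
Level 25 falls in the 23-25 band.
Grid: Level 23-25 × Category IV = 43-54 months.

43-54 months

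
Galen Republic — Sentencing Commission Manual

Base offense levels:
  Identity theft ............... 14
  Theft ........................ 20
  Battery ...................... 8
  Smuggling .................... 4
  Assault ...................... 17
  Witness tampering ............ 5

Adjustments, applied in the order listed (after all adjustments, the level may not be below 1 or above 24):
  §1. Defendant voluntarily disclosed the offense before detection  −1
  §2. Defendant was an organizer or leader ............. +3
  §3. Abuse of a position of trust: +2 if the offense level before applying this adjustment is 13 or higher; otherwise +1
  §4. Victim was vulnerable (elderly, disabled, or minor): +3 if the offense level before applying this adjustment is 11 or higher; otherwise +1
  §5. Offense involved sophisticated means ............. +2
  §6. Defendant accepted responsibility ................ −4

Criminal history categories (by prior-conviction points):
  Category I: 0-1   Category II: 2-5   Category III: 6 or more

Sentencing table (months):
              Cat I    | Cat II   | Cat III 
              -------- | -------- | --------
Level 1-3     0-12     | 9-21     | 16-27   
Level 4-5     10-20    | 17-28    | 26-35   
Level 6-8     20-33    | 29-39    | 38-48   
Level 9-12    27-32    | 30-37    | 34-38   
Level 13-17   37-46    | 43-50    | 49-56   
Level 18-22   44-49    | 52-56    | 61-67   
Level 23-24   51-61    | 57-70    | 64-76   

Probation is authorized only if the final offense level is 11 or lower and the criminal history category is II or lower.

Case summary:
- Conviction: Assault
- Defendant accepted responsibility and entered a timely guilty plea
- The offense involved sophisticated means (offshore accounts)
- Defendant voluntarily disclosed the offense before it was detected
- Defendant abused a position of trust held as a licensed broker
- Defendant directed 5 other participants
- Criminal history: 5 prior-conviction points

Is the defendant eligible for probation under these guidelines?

No

Base offense level for assault: 17.
§1 applies: 17 − 1 = 16.
§2 applies: 16 + 3 = 19.
§3 applies (level before this adjustment is 19 ≥ 13, so +2): 19 + 2 = 21.
§4 does not apply.
§5 applies: 21 + 2 = 23.
§6 applies: 23 − 4 = 19.
Final offense level: 19.
Criminal history: 5 prior points → Category II (2-5).
Level 19 falls in the 18-22 band.
Grid: Level 18-22 × Category II = 52-56 months.
Probation check: level 19 > 11 and category II ≤ II → not eligible.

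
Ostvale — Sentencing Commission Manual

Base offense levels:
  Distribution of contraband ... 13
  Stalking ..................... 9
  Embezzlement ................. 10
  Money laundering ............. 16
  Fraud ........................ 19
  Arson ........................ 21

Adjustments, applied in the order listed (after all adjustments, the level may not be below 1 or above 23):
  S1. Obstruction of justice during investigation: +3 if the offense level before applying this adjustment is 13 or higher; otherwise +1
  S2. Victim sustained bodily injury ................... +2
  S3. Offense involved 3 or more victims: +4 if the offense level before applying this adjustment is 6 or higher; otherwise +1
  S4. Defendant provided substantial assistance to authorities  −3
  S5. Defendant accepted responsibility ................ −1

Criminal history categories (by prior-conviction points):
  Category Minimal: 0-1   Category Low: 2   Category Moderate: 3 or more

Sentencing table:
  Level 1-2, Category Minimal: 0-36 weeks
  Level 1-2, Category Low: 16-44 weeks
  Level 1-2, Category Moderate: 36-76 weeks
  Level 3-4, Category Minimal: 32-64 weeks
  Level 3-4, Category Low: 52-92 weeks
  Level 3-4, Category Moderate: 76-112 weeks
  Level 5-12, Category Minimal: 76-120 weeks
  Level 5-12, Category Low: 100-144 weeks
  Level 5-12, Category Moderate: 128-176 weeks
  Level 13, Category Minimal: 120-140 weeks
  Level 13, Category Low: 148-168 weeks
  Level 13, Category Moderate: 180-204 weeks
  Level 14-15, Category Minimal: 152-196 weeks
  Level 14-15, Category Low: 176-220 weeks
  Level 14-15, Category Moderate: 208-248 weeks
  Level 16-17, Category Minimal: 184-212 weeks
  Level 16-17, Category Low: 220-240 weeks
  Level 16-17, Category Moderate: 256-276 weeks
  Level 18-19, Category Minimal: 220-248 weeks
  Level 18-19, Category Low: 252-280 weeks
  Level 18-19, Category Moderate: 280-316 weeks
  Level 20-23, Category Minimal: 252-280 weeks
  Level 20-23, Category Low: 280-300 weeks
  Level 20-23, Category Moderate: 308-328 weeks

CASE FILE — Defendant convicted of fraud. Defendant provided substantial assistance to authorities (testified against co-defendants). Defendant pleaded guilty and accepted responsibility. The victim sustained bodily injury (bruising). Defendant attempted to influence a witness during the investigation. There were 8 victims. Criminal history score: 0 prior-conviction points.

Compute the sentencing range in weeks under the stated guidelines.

252-280 weeks

Base offense level for fraud: 19.
S1 applies (level before this adjustment is 19 ≥ 13, so +3): 19 + 3 = 22.
S2 applies: 22 + 2 = 24.
S3 applies (level before this adjustment is 24 ≥ 6, so +4): 24 + 4 = 28.
S4 applies: 28 − 3 = 25.
S5 applies: 25 − 1 = 24.
Level 24 exceeds the maximum of 23; capped at 23.
Final offense level: 23.
Criminal history: 0 prior points → Category Minimal (0-1).
Level 23 falls in the 20-23 band.
Grid: Level 20-23 × Category Minimal = 252-280 weeks.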